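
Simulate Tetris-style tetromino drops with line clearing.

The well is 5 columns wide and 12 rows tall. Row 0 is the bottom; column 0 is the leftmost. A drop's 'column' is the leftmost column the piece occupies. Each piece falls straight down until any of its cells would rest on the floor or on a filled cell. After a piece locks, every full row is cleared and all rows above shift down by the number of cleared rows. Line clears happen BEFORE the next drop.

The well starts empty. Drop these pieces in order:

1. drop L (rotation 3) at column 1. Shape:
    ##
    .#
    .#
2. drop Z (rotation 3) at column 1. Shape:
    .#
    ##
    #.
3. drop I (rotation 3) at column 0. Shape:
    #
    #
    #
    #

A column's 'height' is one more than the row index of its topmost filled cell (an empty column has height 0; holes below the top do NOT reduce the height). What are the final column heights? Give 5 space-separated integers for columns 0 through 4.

Drop 1: L rot3 at col 1 lands with bottom-row=0; cleared 0 line(s) (total 0); column heights now [0 3 3 0 0], max=3
Drop 2: Z rot3 at col 1 lands with bottom-row=3; cleared 0 line(s) (total 0); column heights now [0 5 6 0 0], max=6
Drop 3: I rot3 at col 0 lands with bottom-row=0; cleared 0 line(s) (total 0); column heights now [4 5 6 0 0], max=6

Answer: 4 5 6 0 0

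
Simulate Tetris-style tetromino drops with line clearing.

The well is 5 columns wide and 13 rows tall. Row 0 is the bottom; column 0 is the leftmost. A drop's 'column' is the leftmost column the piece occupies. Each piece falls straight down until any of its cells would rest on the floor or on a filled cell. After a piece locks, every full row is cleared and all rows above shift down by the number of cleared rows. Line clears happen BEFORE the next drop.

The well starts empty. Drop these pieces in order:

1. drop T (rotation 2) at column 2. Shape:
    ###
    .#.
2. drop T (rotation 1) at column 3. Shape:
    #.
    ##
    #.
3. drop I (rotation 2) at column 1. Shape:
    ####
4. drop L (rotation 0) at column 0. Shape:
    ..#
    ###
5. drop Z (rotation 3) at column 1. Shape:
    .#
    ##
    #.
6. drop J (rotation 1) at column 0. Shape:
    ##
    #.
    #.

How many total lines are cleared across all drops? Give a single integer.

Drop 1: T rot2 at col 2 lands with bottom-row=0; cleared 0 line(s) (total 0); column heights now [0 0 2 2 2], max=2
Drop 2: T rot1 at col 3 lands with bottom-row=2; cleared 0 line(s) (total 0); column heights now [0 0 2 5 4], max=5
Drop 3: I rot2 at col 1 lands with bottom-row=5; cleared 0 line(s) (total 0); column heights now [0 6 6 6 6], max=6
Drop 4: L rot0 at col 0 lands with bottom-row=6; cleared 0 line(s) (total 0); column heights now [7 7 8 6 6], max=8
Drop 5: Z rot3 at col 1 lands with bottom-row=7; cleared 0 line(s) (total 0); column heights now [7 9 10 6 6], max=10
Drop 6: J rot1 at col 0 lands with bottom-row=7; cleared 0 line(s) (total 0); column heights now [10 10 10 6 6], max=10

Answer: 0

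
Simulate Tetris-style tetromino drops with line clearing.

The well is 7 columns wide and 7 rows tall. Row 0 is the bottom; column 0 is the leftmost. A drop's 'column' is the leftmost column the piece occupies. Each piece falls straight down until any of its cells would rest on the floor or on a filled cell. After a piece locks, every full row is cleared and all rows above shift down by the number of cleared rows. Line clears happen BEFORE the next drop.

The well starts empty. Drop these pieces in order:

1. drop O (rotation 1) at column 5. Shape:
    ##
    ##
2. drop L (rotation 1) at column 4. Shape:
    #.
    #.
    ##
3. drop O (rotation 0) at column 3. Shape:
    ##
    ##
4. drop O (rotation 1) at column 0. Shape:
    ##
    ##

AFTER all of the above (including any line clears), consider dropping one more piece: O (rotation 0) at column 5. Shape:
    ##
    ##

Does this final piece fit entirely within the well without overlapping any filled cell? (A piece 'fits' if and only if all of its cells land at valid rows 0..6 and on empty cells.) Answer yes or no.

Drop 1: O rot1 at col 5 lands with bottom-row=0; cleared 0 line(s) (total 0); column heights now [0 0 0 0 0 2 2], max=2
Drop 2: L rot1 at col 4 lands with bottom-row=2; cleared 0 line(s) (total 0); column heights now [0 0 0 0 5 3 2], max=5
Drop 3: O rot0 at col 3 lands with bottom-row=5; cleared 0 line(s) (total 0); column heights now [0 0 0 7 7 3 2], max=7
Drop 4: O rot1 at col 0 lands with bottom-row=0; cleared 0 line(s) (total 0); column heights now [2 2 0 7 7 3 2], max=7
Test piece O rot0 at col 5 (width 2): heights before test = [2 2 0 7 7 3 2]; fits = True

Answer: yes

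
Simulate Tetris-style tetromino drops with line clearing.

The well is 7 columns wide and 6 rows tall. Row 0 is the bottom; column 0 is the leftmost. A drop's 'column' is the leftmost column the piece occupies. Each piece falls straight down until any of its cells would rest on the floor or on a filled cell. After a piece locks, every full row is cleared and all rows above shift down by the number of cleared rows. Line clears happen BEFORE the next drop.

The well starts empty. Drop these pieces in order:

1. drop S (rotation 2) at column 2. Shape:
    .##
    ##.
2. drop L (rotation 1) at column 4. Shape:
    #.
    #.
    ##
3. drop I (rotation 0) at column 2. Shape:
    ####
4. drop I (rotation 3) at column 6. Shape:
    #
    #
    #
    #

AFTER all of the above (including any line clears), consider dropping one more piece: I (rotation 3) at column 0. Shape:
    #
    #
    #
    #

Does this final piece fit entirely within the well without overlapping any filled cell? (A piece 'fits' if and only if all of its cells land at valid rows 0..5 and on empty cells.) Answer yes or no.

Drop 1: S rot2 at col 2 lands with bottom-row=0; cleared 0 line(s) (total 0); column heights now [0 0 1 2 2 0 0], max=2
Drop 2: L rot1 at col 4 lands with bottom-row=2; cleared 0 line(s) (total 0); column heights now [0 0 1 2 5 3 0], max=5
Drop 3: I rot0 at col 2 lands with bottom-row=5; cleared 0 line(s) (total 0); column heights now [0 0 6 6 6 6 0], max=6
Drop 4: I rot3 at col 6 lands with bottom-row=0; cleared 0 line(s) (total 0); column heights now [0 0 6 6 6 6 4], max=6
Test piece I rot3 at col 0 (width 1): heights before test = [0 0 6 6 6 6 4]; fits = True

Answer: yes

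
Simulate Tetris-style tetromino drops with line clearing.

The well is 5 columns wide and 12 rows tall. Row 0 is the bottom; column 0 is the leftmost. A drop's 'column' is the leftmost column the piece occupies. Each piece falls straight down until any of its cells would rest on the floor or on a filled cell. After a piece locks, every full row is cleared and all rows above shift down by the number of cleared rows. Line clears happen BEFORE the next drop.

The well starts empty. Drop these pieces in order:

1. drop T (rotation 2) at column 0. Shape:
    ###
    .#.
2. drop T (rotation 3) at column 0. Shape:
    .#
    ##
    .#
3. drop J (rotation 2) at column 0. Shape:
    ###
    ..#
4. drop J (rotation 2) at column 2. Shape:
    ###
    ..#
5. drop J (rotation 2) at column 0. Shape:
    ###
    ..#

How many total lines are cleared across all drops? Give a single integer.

Drop 1: T rot2 at col 0 lands with bottom-row=0; cleared 0 line(s) (total 0); column heights now [2 2 2 0 0], max=2
Drop 2: T rot3 at col 0 lands with bottom-row=2; cleared 0 line(s) (total 0); column heights now [4 5 2 0 0], max=5
Drop 3: J rot2 at col 0 lands with bottom-row=4; cleared 0 line(s) (total 0); column heights now [6 6 6 0 0], max=6
Drop 4: J rot2 at col 2 lands with bottom-row=5; cleared 0 line(s) (total 0); column heights now [6 6 7 7 7], max=7
Drop 5: J rot2 at col 0 lands with bottom-row=7; cleared 0 line(s) (total 0); column heights now [9 9 9 7 7], max=9

Answer: 0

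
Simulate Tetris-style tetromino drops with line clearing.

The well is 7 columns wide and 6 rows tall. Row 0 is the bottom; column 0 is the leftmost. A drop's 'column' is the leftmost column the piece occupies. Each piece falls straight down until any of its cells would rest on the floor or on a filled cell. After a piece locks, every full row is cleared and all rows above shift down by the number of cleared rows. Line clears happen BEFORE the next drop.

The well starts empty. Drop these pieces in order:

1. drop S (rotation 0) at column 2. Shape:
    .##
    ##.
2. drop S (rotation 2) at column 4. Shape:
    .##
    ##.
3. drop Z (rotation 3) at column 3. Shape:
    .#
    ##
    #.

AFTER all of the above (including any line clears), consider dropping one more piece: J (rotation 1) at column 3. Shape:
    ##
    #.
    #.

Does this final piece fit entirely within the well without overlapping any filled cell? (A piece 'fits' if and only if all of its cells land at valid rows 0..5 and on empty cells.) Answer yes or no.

Drop 1: S rot0 at col 2 lands with bottom-row=0; cleared 0 line(s) (total 0); column heights now [0 0 1 2 2 0 0], max=2
Drop 2: S rot2 at col 4 lands with bottom-row=2; cleared 0 line(s) (total 0); column heights now [0 0 1 2 3 4 4], max=4
Drop 3: Z rot3 at col 3 lands with bottom-row=2; cleared 0 line(s) (total 0); column heights now [0 0 1 4 5 4 4], max=5
Test piece J rot1 at col 3 (width 2): heights before test = [0 0 1 4 5 4 4]; fits = False

Answer: no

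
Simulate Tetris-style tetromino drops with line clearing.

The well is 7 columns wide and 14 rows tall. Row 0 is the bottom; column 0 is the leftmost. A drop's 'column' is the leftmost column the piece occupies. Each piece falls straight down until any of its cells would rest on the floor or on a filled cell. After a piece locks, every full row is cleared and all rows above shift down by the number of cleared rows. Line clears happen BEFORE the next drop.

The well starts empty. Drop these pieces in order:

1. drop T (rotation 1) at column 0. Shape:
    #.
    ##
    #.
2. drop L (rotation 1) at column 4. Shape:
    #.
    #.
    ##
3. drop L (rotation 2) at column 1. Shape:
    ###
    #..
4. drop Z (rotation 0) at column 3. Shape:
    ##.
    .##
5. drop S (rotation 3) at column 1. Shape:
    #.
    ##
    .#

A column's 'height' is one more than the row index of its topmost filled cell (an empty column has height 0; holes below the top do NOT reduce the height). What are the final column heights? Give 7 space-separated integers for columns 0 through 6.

Answer: 3 7 6 5 5 4 0

Derivation:
Drop 1: T rot1 at col 0 lands with bottom-row=0; cleared 0 line(s) (total 0); column heights now [3 2 0 0 0 0 0], max=3
Drop 2: L rot1 at col 4 lands with bottom-row=0; cleared 0 line(s) (total 0); column heights now [3 2 0 0 3 1 0], max=3
Drop 3: L rot2 at col 1 lands with bottom-row=2; cleared 0 line(s) (total 0); column heights now [3 4 4 4 3 1 0], max=4
Drop 4: Z rot0 at col 3 lands with bottom-row=3; cleared 0 line(s) (total 0); column heights now [3 4 4 5 5 4 0], max=5
Drop 5: S rot3 at col 1 lands with bottom-row=4; cleared 0 line(s) (total 0); column heights now [3 7 6 5 5 4 0], max=7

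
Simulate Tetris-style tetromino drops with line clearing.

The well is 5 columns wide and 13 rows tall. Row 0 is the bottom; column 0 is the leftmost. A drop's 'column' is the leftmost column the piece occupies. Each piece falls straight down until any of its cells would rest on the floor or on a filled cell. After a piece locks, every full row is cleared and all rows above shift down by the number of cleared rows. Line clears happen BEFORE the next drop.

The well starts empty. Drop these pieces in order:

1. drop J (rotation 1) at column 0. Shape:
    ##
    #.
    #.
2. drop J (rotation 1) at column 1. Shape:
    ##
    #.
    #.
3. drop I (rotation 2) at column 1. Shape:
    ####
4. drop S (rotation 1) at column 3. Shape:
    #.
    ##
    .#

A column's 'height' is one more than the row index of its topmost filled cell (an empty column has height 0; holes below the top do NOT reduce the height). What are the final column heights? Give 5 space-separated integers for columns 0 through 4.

Drop 1: J rot1 at col 0 lands with bottom-row=0; cleared 0 line(s) (total 0); column heights now [3 3 0 0 0], max=3
Drop 2: J rot1 at col 1 lands with bottom-row=3; cleared 0 line(s) (total 0); column heights now [3 6 6 0 0], max=6
Drop 3: I rot2 at col 1 lands with bottom-row=6; cleared 0 line(s) (total 0); column heights now [3 7 7 7 7], max=7
Drop 4: S rot1 at col 3 lands with bottom-row=7; cleared 0 line(s) (total 0); column heights now [3 7 7 10 9], max=10

Answer: 3 7 7 10 9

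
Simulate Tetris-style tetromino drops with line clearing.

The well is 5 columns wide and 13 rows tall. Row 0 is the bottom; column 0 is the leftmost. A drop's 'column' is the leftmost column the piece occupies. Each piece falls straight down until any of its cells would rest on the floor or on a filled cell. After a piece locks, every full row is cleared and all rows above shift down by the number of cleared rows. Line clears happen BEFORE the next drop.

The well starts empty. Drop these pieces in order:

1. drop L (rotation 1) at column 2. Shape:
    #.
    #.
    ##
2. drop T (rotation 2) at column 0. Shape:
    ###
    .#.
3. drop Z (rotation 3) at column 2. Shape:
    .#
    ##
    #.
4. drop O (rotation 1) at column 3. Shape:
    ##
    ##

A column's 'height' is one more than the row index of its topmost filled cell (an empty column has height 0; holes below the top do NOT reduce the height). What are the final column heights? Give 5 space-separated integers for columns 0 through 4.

Answer: 4 4 6 9 9

Derivation:
Drop 1: L rot1 at col 2 lands with bottom-row=0; cleared 0 line(s) (total 0); column heights now [0 0 3 1 0], max=3
Drop 2: T rot2 at col 0 lands with bottom-row=2; cleared 0 line(s) (total 0); column heights now [4 4 4 1 0], max=4
Drop 3: Z rot3 at col 2 lands with bottom-row=4; cleared 0 line(s) (total 0); column heights now [4 4 6 7 0], max=7
Drop 4: O rot1 at col 3 lands with bottom-row=7; cleared 0 line(s) (total 0); column heights now [4 4 6 9 9], max=9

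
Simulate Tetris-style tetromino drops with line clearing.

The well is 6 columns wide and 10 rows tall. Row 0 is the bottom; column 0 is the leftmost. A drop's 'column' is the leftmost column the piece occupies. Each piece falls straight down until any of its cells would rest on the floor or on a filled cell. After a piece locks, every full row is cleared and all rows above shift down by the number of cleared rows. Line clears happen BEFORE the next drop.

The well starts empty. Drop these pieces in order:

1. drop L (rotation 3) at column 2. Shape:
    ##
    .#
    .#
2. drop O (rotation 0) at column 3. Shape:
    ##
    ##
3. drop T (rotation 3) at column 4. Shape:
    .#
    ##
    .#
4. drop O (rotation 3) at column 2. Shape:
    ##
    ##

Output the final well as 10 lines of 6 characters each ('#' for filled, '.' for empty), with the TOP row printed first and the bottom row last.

Answer: ......
......
......
..##.#
..####
...###
...##.
..##..
...#..
...#..

Derivation:
Drop 1: L rot3 at col 2 lands with bottom-row=0; cleared 0 line(s) (total 0); column heights now [0 0 3 3 0 0], max=3
Drop 2: O rot0 at col 3 lands with bottom-row=3; cleared 0 line(s) (total 0); column heights now [0 0 3 5 5 0], max=5
Drop 3: T rot3 at col 4 lands with bottom-row=4; cleared 0 line(s) (total 0); column heights now [0 0 3 5 6 7], max=7
Drop 4: O rot3 at col 2 lands with bottom-row=5; cleared 0 line(s) (total 0); column heights now [0 0 7 7 6 7], max=7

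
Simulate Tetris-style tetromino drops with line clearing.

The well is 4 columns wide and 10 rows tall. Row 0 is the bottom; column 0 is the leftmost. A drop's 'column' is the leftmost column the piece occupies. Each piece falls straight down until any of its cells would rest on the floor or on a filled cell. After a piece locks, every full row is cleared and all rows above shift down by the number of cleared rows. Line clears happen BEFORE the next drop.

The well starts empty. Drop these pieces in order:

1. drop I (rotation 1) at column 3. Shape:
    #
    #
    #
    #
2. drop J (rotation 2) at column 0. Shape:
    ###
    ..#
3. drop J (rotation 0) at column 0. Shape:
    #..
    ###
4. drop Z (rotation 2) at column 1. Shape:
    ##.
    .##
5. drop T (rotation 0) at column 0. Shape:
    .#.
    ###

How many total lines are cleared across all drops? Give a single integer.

Answer: 2

Derivation:
Drop 1: I rot1 at col 3 lands with bottom-row=0; cleared 0 line(s) (total 0); column heights now [0 0 0 4], max=4
Drop 2: J rot2 at col 0 lands with bottom-row=0; cleared 1 line(s) (total 1); column heights now [0 0 1 3], max=3
Drop 3: J rot0 at col 0 lands with bottom-row=1; cleared 1 line(s) (total 2); column heights now [2 0 1 2], max=2
Drop 4: Z rot2 at col 1 lands with bottom-row=2; cleared 0 line(s) (total 2); column heights now [2 4 4 3], max=4
Drop 5: T rot0 at col 0 lands with bottom-row=4; cleared 0 line(s) (total 2); column heights now [5 6 5 3], max=6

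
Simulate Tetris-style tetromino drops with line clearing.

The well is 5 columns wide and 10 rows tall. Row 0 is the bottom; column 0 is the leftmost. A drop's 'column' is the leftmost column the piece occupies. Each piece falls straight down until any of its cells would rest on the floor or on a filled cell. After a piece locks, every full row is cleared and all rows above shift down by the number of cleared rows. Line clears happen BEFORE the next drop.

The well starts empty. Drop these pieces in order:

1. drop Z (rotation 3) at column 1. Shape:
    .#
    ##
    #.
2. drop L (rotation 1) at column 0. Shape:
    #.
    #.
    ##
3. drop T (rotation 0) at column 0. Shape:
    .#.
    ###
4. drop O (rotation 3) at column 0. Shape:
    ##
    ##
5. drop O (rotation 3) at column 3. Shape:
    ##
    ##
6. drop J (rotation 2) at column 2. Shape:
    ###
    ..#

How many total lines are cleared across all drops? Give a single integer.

Drop 1: Z rot3 at col 1 lands with bottom-row=0; cleared 0 line(s) (total 0); column heights now [0 2 3 0 0], max=3
Drop 2: L rot1 at col 0 lands with bottom-row=2; cleared 0 line(s) (total 0); column heights now [5 3 3 0 0], max=5
Drop 3: T rot0 at col 0 lands with bottom-row=5; cleared 0 line(s) (total 0); column heights now [6 7 6 0 0], max=7
Drop 4: O rot3 at col 0 lands with bottom-row=7; cleared 0 line(s) (total 0); column heights now [9 9 6 0 0], max=9
Drop 5: O rot3 at col 3 lands with bottom-row=0; cleared 0 line(s) (total 0); column heights now [9 9 6 2 2], max=9
Drop 6: J rot2 at col 2 lands with bottom-row=5; cleared 0 line(s) (total 0); column heights now [9 9 7 7 7], max=9

Answer: 0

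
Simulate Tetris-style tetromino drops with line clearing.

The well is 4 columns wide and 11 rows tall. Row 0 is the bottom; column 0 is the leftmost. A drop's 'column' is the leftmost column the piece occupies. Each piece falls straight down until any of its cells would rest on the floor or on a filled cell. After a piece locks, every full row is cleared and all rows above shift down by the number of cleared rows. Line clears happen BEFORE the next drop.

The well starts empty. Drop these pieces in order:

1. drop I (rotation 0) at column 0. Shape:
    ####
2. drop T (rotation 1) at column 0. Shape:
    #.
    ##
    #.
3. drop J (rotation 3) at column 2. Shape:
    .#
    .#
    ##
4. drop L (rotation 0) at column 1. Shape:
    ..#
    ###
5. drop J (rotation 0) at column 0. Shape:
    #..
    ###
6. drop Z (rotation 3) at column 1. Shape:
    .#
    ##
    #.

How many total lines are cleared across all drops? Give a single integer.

Drop 1: I rot0 at col 0 lands with bottom-row=0; cleared 1 line(s) (total 1); column heights now [0 0 0 0], max=0
Drop 2: T rot1 at col 0 lands with bottom-row=0; cleared 0 line(s) (total 1); column heights now [3 2 0 0], max=3
Drop 3: J rot3 at col 2 lands with bottom-row=0; cleared 0 line(s) (total 1); column heights now [3 2 1 3], max=3
Drop 4: L rot0 at col 1 lands with bottom-row=3; cleared 0 line(s) (total 1); column heights now [3 4 4 5], max=5
Drop 5: J rot0 at col 0 lands with bottom-row=4; cleared 1 line(s) (total 2); column heights now [5 4 4 4], max=5
Drop 6: Z rot3 at col 1 lands with bottom-row=4; cleared 0 line(s) (total 2); column heights now [5 6 7 4], max=7

Answer: 2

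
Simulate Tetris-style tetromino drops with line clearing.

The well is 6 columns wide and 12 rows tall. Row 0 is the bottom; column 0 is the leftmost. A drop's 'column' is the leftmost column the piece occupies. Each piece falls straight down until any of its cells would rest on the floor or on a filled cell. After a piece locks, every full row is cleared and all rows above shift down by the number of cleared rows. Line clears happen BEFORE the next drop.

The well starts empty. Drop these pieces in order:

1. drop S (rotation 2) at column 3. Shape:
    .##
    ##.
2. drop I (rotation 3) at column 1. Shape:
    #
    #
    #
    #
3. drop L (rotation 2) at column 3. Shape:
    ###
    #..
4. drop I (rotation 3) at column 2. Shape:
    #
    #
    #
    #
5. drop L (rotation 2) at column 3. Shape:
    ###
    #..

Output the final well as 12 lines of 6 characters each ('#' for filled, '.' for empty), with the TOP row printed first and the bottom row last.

Answer: ......
......
......
......
......
......
......
...###
.###..
.#####
.#####
.####.

Derivation:
Drop 1: S rot2 at col 3 lands with bottom-row=0; cleared 0 line(s) (total 0); column heights now [0 0 0 1 2 2], max=2
Drop 2: I rot3 at col 1 lands with bottom-row=0; cleared 0 line(s) (total 0); column heights now [0 4 0 1 2 2], max=4
Drop 3: L rot2 at col 3 lands with bottom-row=1; cleared 0 line(s) (total 0); column heights now [0 4 0 3 3 3], max=4
Drop 4: I rot3 at col 2 lands with bottom-row=0; cleared 0 line(s) (total 0); column heights now [0 4 4 3 3 3], max=4
Drop 5: L rot2 at col 3 lands with bottom-row=3; cleared 0 line(s) (total 0); column heights now [0 4 4 5 5 5], max=5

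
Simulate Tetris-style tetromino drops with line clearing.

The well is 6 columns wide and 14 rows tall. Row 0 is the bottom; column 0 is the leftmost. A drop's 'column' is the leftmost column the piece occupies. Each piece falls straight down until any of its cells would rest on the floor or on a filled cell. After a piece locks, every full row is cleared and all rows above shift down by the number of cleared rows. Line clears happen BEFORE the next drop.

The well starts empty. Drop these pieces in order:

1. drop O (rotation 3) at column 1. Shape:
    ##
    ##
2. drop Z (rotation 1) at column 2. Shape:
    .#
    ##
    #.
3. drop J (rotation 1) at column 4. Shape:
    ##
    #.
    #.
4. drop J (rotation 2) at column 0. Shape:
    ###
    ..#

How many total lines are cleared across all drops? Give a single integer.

Drop 1: O rot3 at col 1 lands with bottom-row=0; cleared 0 line(s) (total 0); column heights now [0 2 2 0 0 0], max=2
Drop 2: Z rot1 at col 2 lands with bottom-row=2; cleared 0 line(s) (total 0); column heights now [0 2 4 5 0 0], max=5
Drop 3: J rot1 at col 4 lands with bottom-row=0; cleared 0 line(s) (total 0); column heights now [0 2 4 5 3 3], max=5
Drop 4: J rot2 at col 0 lands with bottom-row=4; cleared 0 line(s) (total 0); column heights now [6 6 6 5 3 3], max=6

Answer: 0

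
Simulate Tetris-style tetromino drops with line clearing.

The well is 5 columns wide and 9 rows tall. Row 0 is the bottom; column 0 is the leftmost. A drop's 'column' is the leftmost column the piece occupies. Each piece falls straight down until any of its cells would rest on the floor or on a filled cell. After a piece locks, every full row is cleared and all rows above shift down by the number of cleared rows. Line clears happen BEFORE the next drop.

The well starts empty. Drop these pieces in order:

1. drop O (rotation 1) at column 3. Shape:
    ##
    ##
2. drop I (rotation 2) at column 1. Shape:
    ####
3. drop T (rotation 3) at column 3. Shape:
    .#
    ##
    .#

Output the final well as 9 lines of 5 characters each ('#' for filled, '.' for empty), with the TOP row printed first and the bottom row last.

Drop 1: O rot1 at col 3 lands with bottom-row=0; cleared 0 line(s) (total 0); column heights now [0 0 0 2 2], max=2
Drop 2: I rot2 at col 1 lands with bottom-row=2; cleared 0 line(s) (total 0); column heights now [0 3 3 3 3], max=3
Drop 3: T rot3 at col 3 lands with bottom-row=3; cleared 0 line(s) (total 0); column heights now [0 3 3 5 6], max=6

Answer: .....
.....
.....
....#
...##
....#
.####
...##
...##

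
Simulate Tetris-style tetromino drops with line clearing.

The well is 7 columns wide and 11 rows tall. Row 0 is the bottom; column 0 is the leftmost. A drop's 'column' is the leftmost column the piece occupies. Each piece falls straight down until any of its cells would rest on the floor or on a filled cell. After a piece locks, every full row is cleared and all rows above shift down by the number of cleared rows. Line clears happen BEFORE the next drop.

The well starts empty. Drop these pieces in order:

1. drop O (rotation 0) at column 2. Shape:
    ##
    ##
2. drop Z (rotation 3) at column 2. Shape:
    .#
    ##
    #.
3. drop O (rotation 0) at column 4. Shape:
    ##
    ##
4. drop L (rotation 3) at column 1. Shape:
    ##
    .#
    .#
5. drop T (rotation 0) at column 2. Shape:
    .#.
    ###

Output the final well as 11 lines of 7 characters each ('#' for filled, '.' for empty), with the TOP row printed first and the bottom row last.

Drop 1: O rot0 at col 2 lands with bottom-row=0; cleared 0 line(s) (total 0); column heights now [0 0 2 2 0 0 0], max=2
Drop 2: Z rot3 at col 2 lands with bottom-row=2; cleared 0 line(s) (total 0); column heights now [0 0 4 5 0 0 0], max=5
Drop 3: O rot0 at col 4 lands with bottom-row=0; cleared 0 line(s) (total 0); column heights now [0 0 4 5 2 2 0], max=5
Drop 4: L rot3 at col 1 lands with bottom-row=4; cleared 0 line(s) (total 0); column heights now [0 7 7 5 2 2 0], max=7
Drop 5: T rot0 at col 2 lands with bottom-row=7; cleared 0 line(s) (total 0); column heights now [0 7 8 9 8 2 0], max=9

Answer: .......
.......
...#...
..###..
.##....
..#....
..##...
..##...
..#....
..####.
..####.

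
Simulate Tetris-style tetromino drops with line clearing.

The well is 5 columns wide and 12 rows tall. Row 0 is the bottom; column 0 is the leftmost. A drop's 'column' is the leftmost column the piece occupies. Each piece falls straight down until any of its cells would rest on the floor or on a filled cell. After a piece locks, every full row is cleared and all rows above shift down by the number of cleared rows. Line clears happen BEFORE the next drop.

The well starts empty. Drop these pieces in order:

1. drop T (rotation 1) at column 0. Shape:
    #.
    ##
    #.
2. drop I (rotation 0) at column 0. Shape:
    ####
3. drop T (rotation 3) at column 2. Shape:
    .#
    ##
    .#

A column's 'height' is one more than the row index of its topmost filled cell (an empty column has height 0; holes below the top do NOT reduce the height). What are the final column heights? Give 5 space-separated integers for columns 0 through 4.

Answer: 4 4 6 7 0

Derivation:
Drop 1: T rot1 at col 0 lands with bottom-row=0; cleared 0 line(s) (total 0); column heights now [3 2 0 0 0], max=3
Drop 2: I rot0 at col 0 lands with bottom-row=3; cleared 0 line(s) (total 0); column heights now [4 4 4 4 0], max=4
Drop 3: T rot3 at col 2 lands with bottom-row=4; cleared 0 line(s) (total 0); column heights now [4 4 6 7 0], max=7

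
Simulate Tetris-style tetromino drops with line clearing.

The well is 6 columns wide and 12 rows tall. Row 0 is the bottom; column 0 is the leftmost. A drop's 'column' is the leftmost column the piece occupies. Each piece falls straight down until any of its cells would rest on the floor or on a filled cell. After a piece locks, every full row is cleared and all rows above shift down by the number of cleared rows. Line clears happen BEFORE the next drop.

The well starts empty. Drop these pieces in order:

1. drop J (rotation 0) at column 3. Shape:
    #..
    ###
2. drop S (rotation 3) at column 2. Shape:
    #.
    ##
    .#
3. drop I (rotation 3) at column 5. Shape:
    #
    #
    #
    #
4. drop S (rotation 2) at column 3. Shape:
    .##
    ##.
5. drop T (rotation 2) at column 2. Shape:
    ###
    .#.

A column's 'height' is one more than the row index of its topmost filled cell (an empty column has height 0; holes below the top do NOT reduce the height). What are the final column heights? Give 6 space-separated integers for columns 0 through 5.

Drop 1: J rot0 at col 3 lands with bottom-row=0; cleared 0 line(s) (total 0); column heights now [0 0 0 2 1 1], max=2
Drop 2: S rot3 at col 2 lands with bottom-row=2; cleared 0 line(s) (total 0); column heights now [0 0 5 4 1 1], max=5
Drop 3: I rot3 at col 5 lands with bottom-row=1; cleared 0 line(s) (total 0); column heights now [0 0 5 4 1 5], max=5
Drop 4: S rot2 at col 3 lands with bottom-row=4; cleared 0 line(s) (total 0); column heights now [0 0 5 5 6 6], max=6
Drop 5: T rot2 at col 2 lands with bottom-row=5; cleared 0 line(s) (total 0); column heights now [0 0 7 7 7 6], max=7

Answer: 0 0 7 7 7 6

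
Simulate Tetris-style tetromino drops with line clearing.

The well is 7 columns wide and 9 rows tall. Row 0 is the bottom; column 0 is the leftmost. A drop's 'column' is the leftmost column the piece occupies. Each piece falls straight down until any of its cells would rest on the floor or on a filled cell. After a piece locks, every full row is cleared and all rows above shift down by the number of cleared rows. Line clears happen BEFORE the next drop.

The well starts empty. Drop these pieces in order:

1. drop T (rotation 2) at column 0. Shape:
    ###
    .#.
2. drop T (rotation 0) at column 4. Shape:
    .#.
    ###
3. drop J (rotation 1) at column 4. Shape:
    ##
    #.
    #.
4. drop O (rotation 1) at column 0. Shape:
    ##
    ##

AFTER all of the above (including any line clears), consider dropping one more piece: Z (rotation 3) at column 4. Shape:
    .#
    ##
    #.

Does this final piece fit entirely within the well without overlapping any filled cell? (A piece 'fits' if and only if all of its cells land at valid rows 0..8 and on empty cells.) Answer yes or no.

Drop 1: T rot2 at col 0 lands with bottom-row=0; cleared 0 line(s) (total 0); column heights now [2 2 2 0 0 0 0], max=2
Drop 2: T rot0 at col 4 lands with bottom-row=0; cleared 0 line(s) (total 0); column heights now [2 2 2 0 1 2 1], max=2
Drop 3: J rot1 at col 4 lands with bottom-row=1; cleared 0 line(s) (total 0); column heights now [2 2 2 0 4 4 1], max=4
Drop 4: O rot1 at col 0 lands with bottom-row=2; cleared 0 line(s) (total 0); column heights now [4 4 2 0 4 4 1], max=4
Test piece Z rot3 at col 4 (width 2): heights before test = [4 4 2 0 4 4 1]; fits = True

Answer: yes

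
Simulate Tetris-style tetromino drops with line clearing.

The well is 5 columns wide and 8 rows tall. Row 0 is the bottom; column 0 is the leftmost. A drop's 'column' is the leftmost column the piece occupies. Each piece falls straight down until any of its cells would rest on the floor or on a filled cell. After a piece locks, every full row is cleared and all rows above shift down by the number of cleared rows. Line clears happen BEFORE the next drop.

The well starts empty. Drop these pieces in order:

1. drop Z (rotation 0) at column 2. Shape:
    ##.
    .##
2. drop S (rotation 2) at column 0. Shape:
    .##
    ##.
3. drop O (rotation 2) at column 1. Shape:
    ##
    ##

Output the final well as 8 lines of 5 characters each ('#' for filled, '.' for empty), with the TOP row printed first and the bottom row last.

Answer: .....
.....
.....
.##..
.##..
.##..
####.
...##

Derivation:
Drop 1: Z rot0 at col 2 lands with bottom-row=0; cleared 0 line(s) (total 0); column heights now [0 0 2 2 1], max=2
Drop 2: S rot2 at col 0 lands with bottom-row=1; cleared 0 line(s) (total 0); column heights now [2 3 3 2 1], max=3
Drop 3: O rot2 at col 1 lands with bottom-row=3; cleared 0 line(s) (total 0); column heights now [2 5 5 2 1], max=5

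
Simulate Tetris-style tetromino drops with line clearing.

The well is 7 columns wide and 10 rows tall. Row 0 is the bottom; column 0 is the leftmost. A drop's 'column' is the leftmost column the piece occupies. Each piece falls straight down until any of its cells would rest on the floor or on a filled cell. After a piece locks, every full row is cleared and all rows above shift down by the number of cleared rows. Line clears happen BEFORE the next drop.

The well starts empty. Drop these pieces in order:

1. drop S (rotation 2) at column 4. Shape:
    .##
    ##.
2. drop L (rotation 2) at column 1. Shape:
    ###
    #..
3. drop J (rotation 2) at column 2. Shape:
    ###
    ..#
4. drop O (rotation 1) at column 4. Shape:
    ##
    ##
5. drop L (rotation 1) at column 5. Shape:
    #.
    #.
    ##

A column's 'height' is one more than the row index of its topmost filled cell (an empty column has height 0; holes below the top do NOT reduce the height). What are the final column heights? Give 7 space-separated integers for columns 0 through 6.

Drop 1: S rot2 at col 4 lands with bottom-row=0; cleared 0 line(s) (total 0); column heights now [0 0 0 0 1 2 2], max=2
Drop 2: L rot2 at col 1 lands with bottom-row=0; cleared 0 line(s) (total 0); column heights now [0 2 2 2 1 2 2], max=2
Drop 3: J rot2 at col 2 lands with bottom-row=1; cleared 0 line(s) (total 0); column heights now [0 2 3 3 3 2 2], max=3
Drop 4: O rot1 at col 4 lands with bottom-row=3; cleared 0 line(s) (total 0); column heights now [0 2 3 3 5 5 2], max=5
Drop 5: L rot1 at col 5 lands with bottom-row=5; cleared 0 line(s) (total 0); column heights now [0 2 3 3 5 8 6], max=8

Answer: 0 2 3 3 5 8 6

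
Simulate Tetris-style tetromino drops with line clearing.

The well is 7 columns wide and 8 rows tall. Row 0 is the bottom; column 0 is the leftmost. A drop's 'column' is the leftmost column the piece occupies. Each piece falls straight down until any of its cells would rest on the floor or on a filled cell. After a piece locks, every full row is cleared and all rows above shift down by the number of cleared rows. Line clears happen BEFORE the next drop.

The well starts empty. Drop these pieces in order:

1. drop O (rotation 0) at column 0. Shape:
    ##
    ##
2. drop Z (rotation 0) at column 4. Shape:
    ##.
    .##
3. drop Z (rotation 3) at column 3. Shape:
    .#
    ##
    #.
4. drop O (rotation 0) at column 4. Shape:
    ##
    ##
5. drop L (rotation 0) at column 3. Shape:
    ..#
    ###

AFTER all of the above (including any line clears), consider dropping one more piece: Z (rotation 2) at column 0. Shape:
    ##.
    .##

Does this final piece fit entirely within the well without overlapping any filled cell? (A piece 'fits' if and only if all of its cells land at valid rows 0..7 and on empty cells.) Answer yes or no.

Answer: yes

Derivation:
Drop 1: O rot0 at col 0 lands with bottom-row=0; cleared 0 line(s) (total 0); column heights now [2 2 0 0 0 0 0], max=2
Drop 2: Z rot0 at col 4 lands with bottom-row=0; cleared 0 line(s) (total 0); column heights now [2 2 0 0 2 2 1], max=2
Drop 3: Z rot3 at col 3 lands with bottom-row=1; cleared 0 line(s) (total 0); column heights now [2 2 0 3 4 2 1], max=4
Drop 4: O rot0 at col 4 lands with bottom-row=4; cleared 0 line(s) (total 0); column heights now [2 2 0 3 6 6 1], max=6
Drop 5: L rot0 at col 3 lands with bottom-row=6; cleared 0 line(s) (total 0); column heights now [2 2 0 7 7 8 1], max=8
Test piece Z rot2 at col 0 (width 3): heights before test = [2 2 0 7 7 8 1]; fits = True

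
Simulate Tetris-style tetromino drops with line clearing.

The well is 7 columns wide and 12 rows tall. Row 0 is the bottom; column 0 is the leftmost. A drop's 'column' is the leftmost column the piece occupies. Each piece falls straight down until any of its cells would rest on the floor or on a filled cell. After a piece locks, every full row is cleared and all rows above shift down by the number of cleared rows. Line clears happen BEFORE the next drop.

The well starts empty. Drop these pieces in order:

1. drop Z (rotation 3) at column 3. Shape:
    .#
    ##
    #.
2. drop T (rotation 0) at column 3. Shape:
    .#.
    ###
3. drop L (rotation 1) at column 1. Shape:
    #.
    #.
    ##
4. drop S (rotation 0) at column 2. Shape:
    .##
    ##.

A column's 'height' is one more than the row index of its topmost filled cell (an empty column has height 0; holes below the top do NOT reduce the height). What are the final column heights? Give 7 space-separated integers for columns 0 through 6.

Answer: 0 3 5 6 6 4 0

Derivation:
Drop 1: Z rot3 at col 3 lands with bottom-row=0; cleared 0 line(s) (total 0); column heights now [0 0 0 2 3 0 0], max=3
Drop 2: T rot0 at col 3 lands with bottom-row=3; cleared 0 line(s) (total 0); column heights now [0 0 0 4 5 4 0], max=5
Drop 3: L rot1 at col 1 lands with bottom-row=0; cleared 0 line(s) (total 0); column heights now [0 3 1 4 5 4 0], max=5
Drop 4: S rot0 at col 2 lands with bottom-row=4; cleared 0 line(s) (total 0); column heights now [0 3 5 6 6 4 0], max=6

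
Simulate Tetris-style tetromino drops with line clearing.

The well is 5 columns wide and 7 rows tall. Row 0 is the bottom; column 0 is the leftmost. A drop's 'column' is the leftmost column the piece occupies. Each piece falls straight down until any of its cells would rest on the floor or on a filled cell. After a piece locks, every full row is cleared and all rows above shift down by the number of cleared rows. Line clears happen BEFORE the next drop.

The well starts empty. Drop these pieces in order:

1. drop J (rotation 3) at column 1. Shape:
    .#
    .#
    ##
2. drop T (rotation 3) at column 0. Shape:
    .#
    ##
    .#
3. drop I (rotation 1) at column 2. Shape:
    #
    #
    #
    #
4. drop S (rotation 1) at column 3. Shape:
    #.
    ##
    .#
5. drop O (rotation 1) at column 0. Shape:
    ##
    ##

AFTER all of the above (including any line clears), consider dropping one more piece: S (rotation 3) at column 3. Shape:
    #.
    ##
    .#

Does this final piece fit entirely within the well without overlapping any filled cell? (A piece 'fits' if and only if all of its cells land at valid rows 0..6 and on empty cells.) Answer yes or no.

Drop 1: J rot3 at col 1 lands with bottom-row=0; cleared 0 line(s) (total 0); column heights now [0 1 3 0 0], max=3
Drop 2: T rot3 at col 0 lands with bottom-row=1; cleared 0 line(s) (total 0); column heights now [3 4 3 0 0], max=4
Drop 3: I rot1 at col 2 lands with bottom-row=3; cleared 0 line(s) (total 0); column heights now [3 4 7 0 0], max=7
Drop 4: S rot1 at col 3 lands with bottom-row=0; cleared 0 line(s) (total 0); column heights now [3 4 7 3 2], max=7
Drop 5: O rot1 at col 0 lands with bottom-row=4; cleared 0 line(s) (total 0); column heights now [6 6 7 3 2], max=7
Test piece S rot3 at col 3 (width 2): heights before test = [6 6 7 3 2]; fits = True

Answer: yes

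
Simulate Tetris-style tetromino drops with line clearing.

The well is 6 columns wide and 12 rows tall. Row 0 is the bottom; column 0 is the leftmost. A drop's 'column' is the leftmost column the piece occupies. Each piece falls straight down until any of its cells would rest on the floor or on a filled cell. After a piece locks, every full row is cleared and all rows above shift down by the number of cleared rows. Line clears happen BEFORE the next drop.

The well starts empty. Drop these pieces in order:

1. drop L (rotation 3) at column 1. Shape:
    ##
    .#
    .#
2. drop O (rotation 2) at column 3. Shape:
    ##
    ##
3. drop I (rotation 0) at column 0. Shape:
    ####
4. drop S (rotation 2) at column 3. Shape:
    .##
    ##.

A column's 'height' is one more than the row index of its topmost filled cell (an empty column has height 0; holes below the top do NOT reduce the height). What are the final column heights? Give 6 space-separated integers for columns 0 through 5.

Drop 1: L rot3 at col 1 lands with bottom-row=0; cleared 0 line(s) (total 0); column heights now [0 3 3 0 0 0], max=3
Drop 2: O rot2 at col 3 lands with bottom-row=0; cleared 0 line(s) (total 0); column heights now [0 3 3 2 2 0], max=3
Drop 3: I rot0 at col 0 lands with bottom-row=3; cleared 0 line(s) (total 0); column heights now [4 4 4 4 2 0], max=4
Drop 4: S rot2 at col 3 lands with bottom-row=4; cleared 0 line(s) (total 0); column heights now [4 4 4 5 6 6], max=6

Answer: 4 4 4 5 6 6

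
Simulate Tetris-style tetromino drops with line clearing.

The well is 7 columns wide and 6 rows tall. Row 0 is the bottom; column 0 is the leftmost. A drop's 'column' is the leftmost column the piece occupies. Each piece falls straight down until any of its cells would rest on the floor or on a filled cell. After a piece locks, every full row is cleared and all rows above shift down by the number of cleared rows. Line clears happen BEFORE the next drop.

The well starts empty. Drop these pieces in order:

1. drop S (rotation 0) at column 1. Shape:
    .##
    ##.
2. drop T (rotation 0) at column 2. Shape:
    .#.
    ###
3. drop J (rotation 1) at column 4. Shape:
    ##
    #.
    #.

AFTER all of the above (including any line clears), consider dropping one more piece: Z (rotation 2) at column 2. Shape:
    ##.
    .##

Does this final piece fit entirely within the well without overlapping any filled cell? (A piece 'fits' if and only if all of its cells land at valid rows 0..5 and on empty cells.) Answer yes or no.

Answer: no

Derivation:
Drop 1: S rot0 at col 1 lands with bottom-row=0; cleared 0 line(s) (total 0); column heights now [0 1 2 2 0 0 0], max=2
Drop 2: T rot0 at col 2 lands with bottom-row=2; cleared 0 line(s) (total 0); column heights now [0 1 3 4 3 0 0], max=4
Drop 3: J rot1 at col 4 lands with bottom-row=3; cleared 0 line(s) (total 0); column heights now [0 1 3 4 6 6 0], max=6
Test piece Z rot2 at col 2 (width 3): heights before test = [0 1 3 4 6 6 0]; fits = False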